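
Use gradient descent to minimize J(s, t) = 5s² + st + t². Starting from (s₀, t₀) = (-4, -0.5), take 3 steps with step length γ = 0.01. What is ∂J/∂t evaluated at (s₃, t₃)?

-3.6331275

∇J = (10s + t, s + 2t)
Step 1: at (-4, -0.5), ∇J = (-40.5, -5) → (-4, -0.5) − 0.01·(-40.5, -5) = (-3.595, -0.45)
Step 2: at (-3.595, -0.45), ∇J = (-36.4, -4.495) → (-3.595, -0.45) − 0.01·(-36.4, -4.495) = (-3.231, -0.40505)
Step 3: at (-3.231, -0.40505), ∇J = (-32.71505, -4.0411) → (-3.231, -0.40505) − 0.01·(-32.71505, -4.0411) = (-2.9038495, -0.364639)
∂J/∂t at (-2.9038495, -0.364639) = -3.6331275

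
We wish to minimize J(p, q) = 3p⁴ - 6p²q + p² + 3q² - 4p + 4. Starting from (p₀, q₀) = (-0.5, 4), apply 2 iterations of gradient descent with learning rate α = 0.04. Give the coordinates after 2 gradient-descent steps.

(-1.90016, 2.7016)

∇J = (12p³ - 12pq + 2p - 4, -6p² + 6q)
Step 1: at (-0.5, 4), ∇J = (17.5, 22.5) → (-0.5, 4) − 0.04·(17.5, 22.5) = (-1.2, 3.1)
Step 2: at (-1.2, 3.1), ∇J = (17.504, 9.96) → (-1.2, 3.1) − 0.04·(17.504, 9.96) = (-1.90016, 2.7016)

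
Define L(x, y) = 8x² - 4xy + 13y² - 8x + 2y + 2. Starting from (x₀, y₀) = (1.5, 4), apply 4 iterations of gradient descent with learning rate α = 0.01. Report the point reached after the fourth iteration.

∇L = (16x - 4y - 8, -4x + 26y + 2)
Step 1: at (1.5, 4), ∇L = (0, 100) → (1.5, 4) − 0.01·(0, 100) = (1.5, 3)
Step 2: at (1.5, 3), ∇L = (4, 74) → (1.5, 3) − 0.01·(4, 74) = (1.46, 2.26)
Step 3: at (1.46, 2.26), ∇L = (6.32, 54.92) → (1.46, 2.26) − 0.01·(6.32, 54.92) = (1.3968, 1.7108)
Step 4: at (1.3968, 1.7108), ∇L = (7.5056, 40.8936) → (1.3968, 1.7108) − 0.01·(7.5056, 40.8936) = (1.321744, 1.301864)

(1.321744, 1.301864)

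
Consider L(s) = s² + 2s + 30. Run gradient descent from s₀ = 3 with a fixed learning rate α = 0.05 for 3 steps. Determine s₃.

L′(s) = 2s + 2
s₁ = 3 − 0.05·8 = 2.6
s₂ = 2.6 − 0.05·7.2 = 2.24
s₃ = 2.24 − 0.05·6.48 = 1.916

1.916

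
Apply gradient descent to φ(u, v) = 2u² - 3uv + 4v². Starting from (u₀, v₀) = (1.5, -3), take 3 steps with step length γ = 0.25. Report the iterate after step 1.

(-2.25, 4.125)

∇φ = (4u - 3v, -3u + 8v)
(u₁, v₁) = (1.5, -3) − 0.25·(15, -28.5) = (-2.25, 4.125)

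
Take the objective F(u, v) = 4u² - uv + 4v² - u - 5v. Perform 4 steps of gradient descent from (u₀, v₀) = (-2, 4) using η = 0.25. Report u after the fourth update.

-6.39453125

∇F = (8u - v - 1, -u + 8v - 5)
(u₁, v₁) = (-2, 4) − 0.25·(-21, 29) = (3.25, -3.25)
(u₂, v₂) = (3.25, -3.25) − 0.25·(28.25, -34.25) = (-3.8125, 5.3125)
(u₃, v₃) = (-3.8125, 5.3125) − 0.25·(-36.8125, 41.3125) = (5.390625, -5.015625)
(u₄, v₄) = (5.390625, -5.015625) − 0.25·(47.140625, -50.515625) = (-6.39453125, 7.61328125)
u = -6.39453125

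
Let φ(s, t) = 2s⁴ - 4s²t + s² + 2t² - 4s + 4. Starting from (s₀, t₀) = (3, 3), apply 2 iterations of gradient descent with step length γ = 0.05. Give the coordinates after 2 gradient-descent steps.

(20.9088, 7.058)

∇φ = (8s³ - 8st + 2s - 4, -4s² + 4t)
(s₁, t₁) = (3, 3) − 0.05·(146, -24) = (-4.3, 4.2)
(s₂, t₂) = (-4.3, 4.2) − 0.05·(-504.176, -57.16) = (20.9088, 7.058)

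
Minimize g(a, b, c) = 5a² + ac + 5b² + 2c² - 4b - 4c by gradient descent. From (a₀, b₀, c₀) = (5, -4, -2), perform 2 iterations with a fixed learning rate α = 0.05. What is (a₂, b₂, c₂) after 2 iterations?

(1.3825, -0.7, -1.25)

∇g = (10a + c, 10b - 4, a + 4c - 4)
Step 1: at (5, -4, -2), ∇g = (48, -44, -7) → (5, -4, -2) − 0.05·(48, -44, -7) = (2.6, -1.8, -1.65)
Step 2: at (2.6, -1.8, -1.65), ∇g = (24.35, -22, -8) → (2.6, -1.8, -1.65) − 0.05·(24.35, -22, -8) = (1.3825, -0.7, -1.25)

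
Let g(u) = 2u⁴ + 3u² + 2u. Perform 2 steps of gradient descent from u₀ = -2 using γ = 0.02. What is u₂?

g′(u) = 8u³ + 6u + 2
u₁ = -2 − 0.02·(-74) = -0.52
u₂ = -0.52 − 0.02·(-2.244864) = -0.47510272

-0.47510272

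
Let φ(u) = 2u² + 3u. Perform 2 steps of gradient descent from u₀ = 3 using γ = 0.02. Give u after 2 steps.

φ′(u) = 4u + 3
u₁ = 3 − 0.02·15 = 2.7
u₂ = 2.7 − 0.02·13.8 = 2.424

2.424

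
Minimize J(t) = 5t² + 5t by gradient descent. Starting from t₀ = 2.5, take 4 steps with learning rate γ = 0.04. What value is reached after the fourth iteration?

J′(t) = 10t + 5
Step 1: J′(2.5) = 30; t₁ = 2.5 − 0.04·30 = 1.3
Step 2: J′(1.3) = 18; t₂ = 1.3 − 0.04·18 = 0.58
Step 3: J′(0.58) = 10.8; t₃ = 0.58 − 0.04·10.8 = 0.148
Step 4: J′(0.148) = 6.48; t₄ = 0.148 − 0.04·6.48 = -0.1112

-0.1112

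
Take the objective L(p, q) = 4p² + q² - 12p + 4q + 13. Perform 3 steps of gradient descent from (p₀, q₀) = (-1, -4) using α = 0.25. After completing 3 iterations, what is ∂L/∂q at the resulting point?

-0.5

∇L = (8p - 12, 2q + 4)
Step 1: at (-1, -4), ∇L = (-20, -4) → (-1, -4) − 0.25·(-20, -4) = (4, -3)
Step 2: at (4, -3), ∇L = (20, -2) → (4, -3) − 0.25·(20, -2) = (-1, -2.5)
Step 3: at (-1, -2.5), ∇L = (-20, -1) → (-1, -2.5) − 0.25·(-20, -1) = (4, -2.25)
∂L/∂q at (4, -2.25) = -0.5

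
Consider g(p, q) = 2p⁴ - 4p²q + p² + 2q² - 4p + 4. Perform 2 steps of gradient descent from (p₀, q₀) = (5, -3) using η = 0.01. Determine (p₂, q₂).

∇g = (8p³ - 8pq + 2p - 4, -4p² + 4q)
Step 1: at (5, -3), ∇g = (1126, -112) → (5, -3) − 0.01·(1126, -112) = (-6.26, -1.88)
Step 2: at (-6.26, -1.88), ∇g = (-2073.185408, -164.2704) → (-6.26, -1.88) − 0.01·(-2073.185408, -164.2704) = (14.47185408, -0.237296)

(14.47185408, -0.237296)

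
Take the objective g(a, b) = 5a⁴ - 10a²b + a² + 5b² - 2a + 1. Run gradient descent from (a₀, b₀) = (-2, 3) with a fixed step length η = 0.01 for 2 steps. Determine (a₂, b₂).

∇g = (20a³ - 20ab + 2a - 2, -10a² + 10b)
Step 1: at (-2, 3), ∇g = (-46, -10) → (-2, 3) − 0.01·(-46, -10) = (-1.54, 3.1)
Step 2: at (-1.54, 3.1), ∇g = (17.35472, 7.284) → (-1.54, 3.1) − 0.01·(17.35472, 7.284) = (-1.7135472, 3.02716)

(-1.7135472, 3.02716)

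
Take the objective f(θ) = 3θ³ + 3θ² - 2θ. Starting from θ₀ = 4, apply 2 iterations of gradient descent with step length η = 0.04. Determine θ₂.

f′(θ) = 9θ² + 6θ - 2
Step 1: f′(4) = 166; θ₁ = 4 − 0.04·166 = -2.64
Step 2: f′(-2.64) = 44.8864; θ₂ = -2.64 − 0.04·44.8864 = -4.435456

-4.435456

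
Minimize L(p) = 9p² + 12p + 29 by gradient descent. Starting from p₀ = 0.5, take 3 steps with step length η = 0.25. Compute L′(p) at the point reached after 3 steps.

L′(p) = 18p + 12
Step 1: L′(0.5) = 21; p₁ = 0.5 − 0.25·21 = -4.75
Step 2: L′(-4.75) = -73.5; p₂ = -4.75 − 0.25·(-73.5) = 13.625
Step 3: L′(13.625) = 257.25; p₃ = 13.625 − 0.25·257.25 = -50.6875
L′(p) at (-50.6875) = -900.375

-900.375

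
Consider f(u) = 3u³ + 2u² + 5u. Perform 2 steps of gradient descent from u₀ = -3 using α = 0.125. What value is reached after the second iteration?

f′(u) = 9u² + 4u + 5
u₁ = -3 − 0.125·74 = -12.25
u₂ = -12.25 − 0.125·1306.5625 = -175.5703125

-175.5703125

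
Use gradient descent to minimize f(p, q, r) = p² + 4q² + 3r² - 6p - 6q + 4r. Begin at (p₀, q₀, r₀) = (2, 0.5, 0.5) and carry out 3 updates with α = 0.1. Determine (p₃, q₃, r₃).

∇f = (2p - 6, 8q - 6, 6r + 4)
Step 1: at (2, 0.5, 0.5), ∇f = (-2, -2, 7) → (2, 0.5, 0.5) − 0.1·(-2, -2, 7) = (2.2, 0.7, -0.2)
Step 2: at (2.2, 0.7, -0.2), ∇f = (-1.6, -0.4, 2.8) → (2.2, 0.7, -0.2) − 0.1·(-1.6, -0.4, 2.8) = (2.36, 0.74, -0.48)
Step 3: at (2.36, 0.74, -0.48), ∇f = (-1.28, -0.08, 1.12) → (2.36, 0.74, -0.48) − 0.1·(-1.28, -0.08, 1.12) = (2.488, 0.748, -0.592)

(2.488, 0.748, -0.592)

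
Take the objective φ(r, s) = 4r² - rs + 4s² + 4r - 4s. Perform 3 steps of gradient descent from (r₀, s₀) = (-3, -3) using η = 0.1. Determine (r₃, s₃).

∇φ = (8r - s + 4, -r + 8s - 4)
Step 1: at (-3, -3), ∇φ = (-17, -25) → (-3, -3) − 0.1·(-17, -25) = (-1.3, -0.5)
Step 2: at (-1.3, -0.5), ∇φ = (-5.9, -6.7) → (-1.3, -0.5) − 0.1·(-5.9, -6.7) = (-0.71, 0.17)
Step 3: at (-0.71, 0.17), ∇φ = (-1.85, -1.93) → (-0.71, 0.17) − 0.1·(-1.85, -1.93) = (-0.525, 0.363)

(-0.525, 0.363)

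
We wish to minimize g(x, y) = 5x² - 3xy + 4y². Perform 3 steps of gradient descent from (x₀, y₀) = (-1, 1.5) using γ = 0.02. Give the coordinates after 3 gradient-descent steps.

∇g = (10x - 3y, -3x + 8y)
Step 1: at (-1, 1.5), ∇g = (-14.5, 15) → (-1, 1.5) − 0.02·(-14.5, 15) = (-0.71, 1.2)
Step 2: at (-0.71, 1.2), ∇g = (-10.7, 11.73) → (-0.71, 1.2) − 0.02·(-10.7, 11.73) = (-0.496, 0.9654)
Step 3: at (-0.496, 0.9654), ∇g = (-7.8562, 9.2112) → (-0.496, 0.9654) − 0.02·(-7.8562, 9.2112) = (-0.338876, 0.781176)

(-0.338876, 0.781176)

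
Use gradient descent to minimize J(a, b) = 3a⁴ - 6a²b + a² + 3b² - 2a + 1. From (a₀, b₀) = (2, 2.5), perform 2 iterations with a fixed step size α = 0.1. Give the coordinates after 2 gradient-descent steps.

(-1.5856, 3.304)

∇J = (12a³ - 12ab + 2a - 2, -6a² + 6b)
(a₁, b₁) = (2, 2.5) − 0.1·(38, -9) = (-1.8, 3.4)
(a₂, b₂) = (-1.8, 3.4) − 0.1·(-2.144, 0.96) = (-1.5856, 3.304)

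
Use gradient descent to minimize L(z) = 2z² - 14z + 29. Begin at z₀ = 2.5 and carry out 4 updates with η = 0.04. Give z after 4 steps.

L′(z) = 4z - 14
z₁ = 2.5 − 0.04·(-4) = 2.66
z₂ = 2.66 − 0.04·(-3.36) = 2.7944
z₃ = 2.7944 − 0.04·(-2.8224) = 2.907296
z₄ = 2.907296 − 0.04·(-2.370816) = 3.00212864

3.00212864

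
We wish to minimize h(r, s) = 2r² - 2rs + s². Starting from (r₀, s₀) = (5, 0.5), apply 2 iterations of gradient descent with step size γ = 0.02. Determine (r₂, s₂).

∇h = (4r - 2s, -2r + 2s)
(r₁, s₁) = (5, 0.5) − 0.02·(19, -9) = (4.62, 0.68)
(r₂, s₂) = (4.62, 0.68) − 0.02·(17.12, -7.88) = (4.2776, 0.8376)

(4.2776, 0.8376)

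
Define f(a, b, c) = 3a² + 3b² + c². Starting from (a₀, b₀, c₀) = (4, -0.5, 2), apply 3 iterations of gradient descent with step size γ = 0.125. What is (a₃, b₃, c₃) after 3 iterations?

∇f = (6a, 6b, 2c)
(a₁, b₁, c₁) = (4, -0.5, 2) − 0.125·(24, -3, 4) = (1, -0.125, 1.5)
(a₂, b₂, c₂) = (1, -0.125, 1.5) − 0.125·(6, -0.75, 3) = (0.25, -0.03125, 1.125)
(a₃, b₃, c₃) = (0.25, -0.03125, 1.125) − 0.125·(1.5, -0.1875, 2.25) = (0.0625, -0.0078125, 0.84375)

(0.0625, -0.0078125, 0.84375)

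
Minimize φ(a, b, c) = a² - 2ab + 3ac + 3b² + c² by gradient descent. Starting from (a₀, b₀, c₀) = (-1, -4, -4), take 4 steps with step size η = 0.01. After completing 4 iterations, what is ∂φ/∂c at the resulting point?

-9.45050555

∇φ = (2a - 2b + 3c, -2a + 6b, 3a + 2c)
(a₁, b₁, c₁) = (-1, -4, -4) − 0.01·(-6, -22, -11) = (-0.94, -3.78, -3.89)
(a₂, b₂, c₂) = (-0.94, -3.78, -3.89) − 0.01·(-5.99, -20.8, -10.6) = (-0.8801, -3.572, -3.784)
(a₃, b₃, c₃) = (-0.8801, -3.572, -3.784) − 0.01·(-5.9682, -19.6718, -10.2083) = (-0.820418, -3.375282, -3.681917)
(a₄, b₄, c₄) = (-0.820418, -3.375282, -3.681917) − 0.01·(-5.936023, -18.610856, -9.825088) = (-0.76105777, -3.18917344, -3.58366612)
∂φ/∂c at (-0.76105777, -3.18917344, -3.58366612) = -9.45050555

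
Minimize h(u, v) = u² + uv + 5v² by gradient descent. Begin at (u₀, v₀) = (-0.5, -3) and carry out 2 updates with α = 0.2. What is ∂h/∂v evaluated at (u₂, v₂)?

∇h = (2u + v, u + 10v)
(u₁, v₁) = (-0.5, -3) − 0.2·(-4, -30.5) = (0.3, 3.1)
(u₂, v₂) = (0.3, 3.1) − 0.2·(3.7, 31.3) = (-0.44, -3.16)
∂h/∂v at (-0.44, -3.16) = -32.04

-32.04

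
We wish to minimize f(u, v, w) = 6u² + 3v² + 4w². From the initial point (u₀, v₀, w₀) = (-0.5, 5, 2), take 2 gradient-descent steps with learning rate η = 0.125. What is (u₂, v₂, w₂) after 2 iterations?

(-0.125, 0.3125, 0)

∇f = (12u, 6v, 8w)
(u₁, v₁, w₁) = (-0.5, 5, 2) − 0.125·(-6, 30, 16) = (0.25, 1.25, 0)
(u₂, v₂, w₂) = (0.25, 1.25, 0) − 0.125·(3, 7.5, 0) = (-0.125, 0.3125, 0)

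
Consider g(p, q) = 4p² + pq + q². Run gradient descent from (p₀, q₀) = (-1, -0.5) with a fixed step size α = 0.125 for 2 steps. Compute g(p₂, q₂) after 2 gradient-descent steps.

∇g = (8p + q, p + 2q)
(p₁, q₁) = (-1, -0.5) − 0.125·(-8.5, -2) = (0.0625, -0.25)
(p₂, q₂) = (0.0625, -0.25) − 0.125·(0.25, -0.4375) = (0.03125, -0.1953125)
g(0.03125, -0.1953125) = 0.03594970703125

0.03594970703125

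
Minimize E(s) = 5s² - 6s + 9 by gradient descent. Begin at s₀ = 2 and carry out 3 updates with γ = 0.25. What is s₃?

-4.125

E′(s) = 10s - 6
Step 1: E′(2) = 14; s₁ = 2 − 0.25·14 = -1.5
Step 2: E′(-1.5) = -21; s₂ = -1.5 − 0.25·(-21) = 3.75
Step 3: E′(3.75) = 31.5; s₃ = 3.75 − 0.25·31.5 = -4.125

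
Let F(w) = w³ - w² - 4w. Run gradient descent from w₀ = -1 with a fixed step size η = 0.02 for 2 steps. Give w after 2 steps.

F′(w) = 3w² - 2w - 4
w₁ = -1 − 0.02·1 = -1.02
w₂ = -1.02 − 0.02·1.1612 = -1.043224

-1.043224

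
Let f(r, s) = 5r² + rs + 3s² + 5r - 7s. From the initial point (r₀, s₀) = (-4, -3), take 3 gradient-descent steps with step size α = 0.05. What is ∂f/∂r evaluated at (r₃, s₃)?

∇f = (10r + s + 5, r + 6s - 7)
(r₁, s₁) = (-4, -3) − 0.05·(-38, -29) = (-2.1, -1.55)
(r₂, s₂) = (-2.1, -1.55) − 0.05·(-17.55, -18.4) = (-1.2225, -0.63)
(r₃, s₃) = (-1.2225, -0.63) − 0.05·(-7.855, -12.0025) = (-0.82975, -0.029875)
∂f/∂r at (-0.82975, -0.029875) = -3.327375

-3.327375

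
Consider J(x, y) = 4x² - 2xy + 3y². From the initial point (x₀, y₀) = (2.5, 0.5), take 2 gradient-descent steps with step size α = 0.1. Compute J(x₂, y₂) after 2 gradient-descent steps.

∇J = (8x - 2y, -2x + 6y)
(x₁, y₁) = (2.5, 0.5) − 0.1·(19, -2) = (0.6, 0.7)
(x₂, y₂) = (0.6, 0.7) − 0.1·(3.4, 3) = (0.26, 0.4)
J(0.26, 0.4) = 0.5424

0.5424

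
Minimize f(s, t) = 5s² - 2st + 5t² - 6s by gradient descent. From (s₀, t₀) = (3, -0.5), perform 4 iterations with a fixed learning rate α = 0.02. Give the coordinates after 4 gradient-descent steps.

(1.56107008, 0.0602048)

∇f = (10s - 2t - 6, -2s + 10t)
(s₁, t₁) = (3, -0.5) − 0.02·(25, -11) = (2.5, -0.28)
(s₂, t₂) = (2.5, -0.28) − 0.02·(19.56, -7.8) = (2.1088, -0.124)
(s₃, t₃) = (2.1088, -0.124) − 0.02·(15.336, -5.4576) = (1.80208, -0.014848)
(s₄, t₄) = (1.80208, -0.014848) − 0.02·(12.050496, -3.75264) = (1.56107008, 0.0602048)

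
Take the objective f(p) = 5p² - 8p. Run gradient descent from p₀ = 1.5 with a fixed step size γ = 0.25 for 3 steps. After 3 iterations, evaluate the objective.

f′(p) = 10p - 8
Step 1: f′(1.5) = 7; p₁ = 1.5 − 0.25·7 = -0.25
Step 2: f′(-0.25) = -10.5; p₂ = -0.25 − 0.25·(-10.5) = 2.375
Step 3: f′(2.375) = 15.75; p₃ = 2.375 − 0.25·15.75 = -1.5625
f(-1.5625) = 24.70703125

24.70703125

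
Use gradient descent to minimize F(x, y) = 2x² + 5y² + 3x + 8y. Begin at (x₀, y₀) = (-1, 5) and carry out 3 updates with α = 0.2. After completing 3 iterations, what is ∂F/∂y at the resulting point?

∇F = (4x + 3, 10y + 8)
Step 1: at (-1, 5), ∇F = (-1, 58) → (-1, 5) − 0.2·(-1, 58) = (-0.8, -6.6)
Step 2: at (-0.8, -6.6), ∇F = (-0.2, -58) → (-0.8, -6.6) − 0.2·(-0.2, -58) = (-0.76, 5)
Step 3: at (-0.76, 5), ∇F = (-0.04, 58) → (-0.76, 5) − 0.2·(-0.04, 58) = (-0.752, -6.6)
∂F/∂y at (-0.752, -6.6) = -58

-58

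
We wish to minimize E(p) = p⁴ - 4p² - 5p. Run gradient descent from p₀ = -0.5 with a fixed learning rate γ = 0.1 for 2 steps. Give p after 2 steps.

E′(p) = 4p³ - 8p - 5
Step 1: E′(-0.5) = -1.5; p₁ = -0.5 − 0.1·(-1.5) = -0.35
Step 2: E′(-0.35) = -2.3715; p₂ = -0.35 − 0.1·(-2.3715) = -0.11285

-0.11285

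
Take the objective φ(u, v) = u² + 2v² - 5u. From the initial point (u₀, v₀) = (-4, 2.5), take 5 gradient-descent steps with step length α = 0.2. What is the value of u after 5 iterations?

∇φ = (2u - 5, 4v)
(u₁, v₁) = (-4, 2.5) − 0.2·(-13, 10) = (-1.4, 0.5)
(u₂, v₂) = (-1.4, 0.5) − 0.2·(-7.8, 2) = (0.16, 0.1)
(u₃, v₃) = (0.16, 0.1) − 0.2·(-4.68, 0.4) = (1.096, 0.02)
(u₄, v₄) = (1.096, 0.02) − 0.2·(-2.808, 0.08) = (1.6576, 0.004)
(u₅, v₅) = (1.6576, 0.004) − 0.2·(-1.6848, 0.016) = (1.99456, 0.0008)
u = 1.99456

1.99456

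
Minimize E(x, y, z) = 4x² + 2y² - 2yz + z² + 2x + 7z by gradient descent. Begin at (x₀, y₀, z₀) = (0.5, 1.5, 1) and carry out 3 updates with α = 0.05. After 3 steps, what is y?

0.929

∇E = (8x + 2, 4y - 2z, -2y + 2z + 7)
(x₁, y₁, z₁) = (0.5, 1.5, 1) − 0.05·(6, 4, 6) = (0.2, 1.3, 0.7)
(x₂, y₂, z₂) = (0.2, 1.3, 0.7) − 0.05·(3.6, 3.8, 5.8) = (0.02, 1.11, 0.41)
(x₃, y₃, z₃) = (0.02, 1.11, 0.41) − 0.05·(2.16, 3.62, 5.6) = (-0.088, 0.929, 0.13)
y = 0.929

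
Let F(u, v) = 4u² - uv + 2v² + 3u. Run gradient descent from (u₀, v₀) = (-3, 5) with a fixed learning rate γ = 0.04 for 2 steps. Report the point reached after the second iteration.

∇F = (8u - v + 3, -u + 4v)
(u₁, v₁) = (-3, 5) − 0.04·(-26, 23) = (-1.96, 4.08)
(u₂, v₂) = (-1.96, 4.08) − 0.04·(-16.76, 18.28) = (-1.2896, 3.3488)

(-1.2896, 3.3488)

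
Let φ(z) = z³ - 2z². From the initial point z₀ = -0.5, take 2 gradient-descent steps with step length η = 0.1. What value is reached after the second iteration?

φ′(z) = 3z² - 4z
Step 1: φ′(-0.5) = 2.75; z₁ = -0.5 − 0.1·2.75 = -0.775
Step 2: φ′(-0.775) = 4.901875; z₂ = -0.775 − 0.1·4.901875 = -1.2651875

-1.2651875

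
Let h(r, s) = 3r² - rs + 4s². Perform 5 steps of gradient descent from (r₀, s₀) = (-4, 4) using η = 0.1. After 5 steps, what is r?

-0.03372

∇h = (6r - s, -r + 8s)
Step 1: at (-4, 4), ∇h = (-28, 36) → (-4, 4) − 0.1·(-28, 36) = (-1.2, 0.4)
Step 2: at (-1.2, 0.4), ∇h = (-7.6, 4.4) → (-1.2, 0.4) − 0.1·(-7.6, 4.4) = (-0.44, -0.04)
Step 3: at (-0.44, -0.04), ∇h = (-2.6, 0.12) → (-0.44, -0.04) − 0.1·(-2.6, 0.12) = (-0.18, -0.052)
Step 4: at (-0.18, -0.052), ∇h = (-1.028, -0.236) → (-0.18, -0.052) − 0.1·(-1.028, -0.236) = (-0.0772, -0.0284)
Step 5: at (-0.0772, -0.0284), ∇h = (-0.4348, -0.15) → (-0.0772, -0.0284) − 0.1·(-0.4348, -0.15) = (-0.03372, -0.0134)
r = -0.03372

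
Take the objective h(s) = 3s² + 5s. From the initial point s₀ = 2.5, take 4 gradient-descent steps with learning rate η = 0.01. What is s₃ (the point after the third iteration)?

h′(s) = 6s + 5
Step 1: h′(2.5) = 20; s₁ = 2.5 − 0.01·20 = 2.3
Step 2: h′(2.3) = 18.8; s₂ = 2.3 − 0.01·18.8 = 2.112
Step 3: h′(2.112) = 17.672; s₃ = 2.112 − 0.01·17.672 = 1.93528

1.93528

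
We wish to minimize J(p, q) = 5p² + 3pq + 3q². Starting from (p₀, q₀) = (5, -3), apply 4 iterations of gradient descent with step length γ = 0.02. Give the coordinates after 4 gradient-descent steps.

∇J = (10p + 3q, 3p + 6q)
Step 1: at (5, -3), ∇J = (41, -3) → (5, -3) − 0.02·(41, -3) = (4.18, -2.94)
Step 2: at (4.18, -2.94), ∇J = (32.98, -5.1) → (4.18, -2.94) − 0.02·(32.98, -5.1) = (3.5204, -2.838)
Step 3: at (3.5204, -2.838), ∇J = (26.69, -6.4668) → (3.5204, -2.838) − 0.02·(26.69, -6.4668) = (2.9866, -2.708664)
Step 4: at (2.9866, -2.708664), ∇J = (21.740008, -7.292184) → (2.9866, -2.708664) − 0.02·(21.740008, -7.292184) = (2.55179984, -2.56282032)

(2.55179984, -2.56282032)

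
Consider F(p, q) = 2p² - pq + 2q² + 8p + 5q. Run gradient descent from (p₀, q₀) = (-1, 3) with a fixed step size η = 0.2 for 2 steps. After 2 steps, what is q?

-1.36

∇F = (4p - q + 8, -p + 4q + 5)
(p₁, q₁) = (-1, 3) − 0.2·(1, 18) = (-1.2, -0.6)
(p₂, q₂) = (-1.2, -0.6) − 0.2·(3.8, 3.8) = (-1.96, -1.36)
q = -1.36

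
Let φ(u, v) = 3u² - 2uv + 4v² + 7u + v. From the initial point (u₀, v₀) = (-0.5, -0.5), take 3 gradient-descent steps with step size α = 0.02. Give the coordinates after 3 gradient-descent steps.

(-0.761248, -0.408992)

∇φ = (6u - 2v + 7, -2u + 8v + 1)
Step 1: at (-0.5, -0.5), ∇φ = (5, -2) → (-0.5, -0.5) − 0.02·(5, -2) = (-0.6, -0.46)
Step 2: at (-0.6, -0.46), ∇φ = (4.32, -1.48) → (-0.6, -0.46) − 0.02·(4.32, -1.48) = (-0.6864, -0.4304)
Step 3: at (-0.6864, -0.4304), ∇φ = (3.7424, -1.0704) → (-0.6864, -0.4304) − 0.02·(3.7424, -1.0704) = (-0.761248, -0.408992)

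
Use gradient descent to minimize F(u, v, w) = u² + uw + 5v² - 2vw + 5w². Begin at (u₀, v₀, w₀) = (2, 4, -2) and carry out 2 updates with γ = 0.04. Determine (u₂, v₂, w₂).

∇F = (2u + w, 10v - 2w, u - 2v + 10w)
Step 1: at (2, 4, -2), ∇F = (2, 44, -26) → (2, 4, -2) − 0.04·(2, 44, -26) = (1.92, 2.24, -0.96)
Step 2: at (1.92, 2.24, -0.96), ∇F = (2.88, 24.32, -12.16) → (1.92, 2.24, -0.96) − 0.04·(2.88, 24.32, -12.16) = (1.8048, 1.2672, -0.4736)

(1.8048, 1.2672, -0.4736)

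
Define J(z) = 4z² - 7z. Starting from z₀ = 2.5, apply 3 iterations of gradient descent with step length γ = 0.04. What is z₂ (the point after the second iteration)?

J′(z) = 8z - 7
z₁ = 2.5 − 0.04·13 = 1.98
z₂ = 1.98 − 0.04·8.84 = 1.6264

1.6264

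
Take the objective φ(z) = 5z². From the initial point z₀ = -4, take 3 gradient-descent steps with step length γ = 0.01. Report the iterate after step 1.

φ′(z) = 10z
z₁ = -4 − 0.01·(-40) = -3.6

-3.6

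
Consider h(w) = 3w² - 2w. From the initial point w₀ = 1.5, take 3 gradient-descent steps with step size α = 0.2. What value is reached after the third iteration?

h′(w) = 6w - 2
Step 1: h′(1.5) = 7; w₁ = 1.5 − 0.2·7 = 0.1
Step 2: h′(0.1) = -1.4; w₂ = 0.1 − 0.2·(-1.4) = 0.38
Step 3: h′(0.38) = 0.28; w₃ = 0.38 − 0.2·0.28 = 0.324

0.324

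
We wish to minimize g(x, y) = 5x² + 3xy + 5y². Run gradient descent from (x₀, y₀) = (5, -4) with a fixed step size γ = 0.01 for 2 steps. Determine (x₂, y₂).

(4.2705, -3.5136)

∇g = (10x + 3y, 3x + 10y)
(x₁, y₁) = (5, -4) − 0.01·(38, -25) = (4.62, -3.75)
(x₂, y₂) = (4.62, -3.75) − 0.01·(34.95, -23.64) = (4.2705, -3.5136)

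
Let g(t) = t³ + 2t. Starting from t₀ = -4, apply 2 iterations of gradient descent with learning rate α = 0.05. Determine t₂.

-12.9375

g′(t) = 3t² + 2
Step 1: g′(-4) = 50; t₁ = -4 − 0.05·50 = -6.5
Step 2: g′(-6.5) = 128.75; t₂ = -6.5 − 0.05·128.75 = -12.9375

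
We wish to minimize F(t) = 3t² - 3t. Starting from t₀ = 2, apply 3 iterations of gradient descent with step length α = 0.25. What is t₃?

F′(t) = 6t - 3
Step 1: F′(2) = 9; t₁ = 2 − 0.25·9 = -0.25
Step 2: F′(-0.25) = -4.5; t₂ = -0.25 − 0.25·(-4.5) = 0.875
Step 3: F′(0.875) = 2.25; t₃ = 0.875 − 0.25·2.25 = 0.3125

0.3125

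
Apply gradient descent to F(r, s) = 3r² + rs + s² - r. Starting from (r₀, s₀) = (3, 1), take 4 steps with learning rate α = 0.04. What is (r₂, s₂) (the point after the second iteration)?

(1.7408, 0.6448)

∇F = (6r + s - 1, r + 2s)
(r₁, s₁) = (3, 1) − 0.04·(18, 5) = (2.28, 0.8)
(r₂, s₂) = (2.28, 0.8) − 0.04·(13.48, 3.88) = (1.7408, 0.6448)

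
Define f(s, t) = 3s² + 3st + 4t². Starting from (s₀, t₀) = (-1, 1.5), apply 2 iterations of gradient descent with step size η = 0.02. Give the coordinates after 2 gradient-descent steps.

(-0.9328, 1.167)

∇f = (6s + 3t, 3s + 8t)
(s₁, t₁) = (-1, 1.5) − 0.02·(-1.5, 9) = (-0.97, 1.32)
(s₂, t₂) = (-0.97, 1.32) − 0.02·(-1.86, 7.65) = (-0.9328, 1.167)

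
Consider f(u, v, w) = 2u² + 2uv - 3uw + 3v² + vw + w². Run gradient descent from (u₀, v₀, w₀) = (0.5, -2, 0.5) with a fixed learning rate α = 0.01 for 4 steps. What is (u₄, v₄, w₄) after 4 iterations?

∇f = (4u + 2v - 3w, 2u + 6v + w, -3u + v + 2w)
Step 1: at (0.5, -2, 0.5), ∇f = (-3.5, -10.5, -2.5) → (0.5, -2, 0.5) − 0.01·(-3.5, -10.5, -2.5) = (0.535, -1.895, 0.525)
Step 2: at (0.535, -1.895, 0.525), ∇f = (-3.225, -9.775, -2.45) → (0.535, -1.895, 0.525) − 0.01·(-3.225, -9.775, -2.45) = (0.56725, -1.79725, 0.5495)
Step 3: at (0.56725, -1.79725, 0.5495), ∇f = (-2.974, -9.0995, -2.4) → (0.56725, -1.79725, 0.5495) − 0.01·(-2.974, -9.0995, -2.4) = (0.59699, -1.706255, 0.5735)
Step 4: at (0.59699, -1.706255, 0.5735), ∇f = (-2.74505, -8.47005, -2.350225) → (0.59699, -1.706255, 0.5735) − 0.01·(-2.74505, -8.47005, -2.350225) = (0.6244405, -1.6215545, 0.59700225)

(0.6244405, -1.6215545, 0.59700225)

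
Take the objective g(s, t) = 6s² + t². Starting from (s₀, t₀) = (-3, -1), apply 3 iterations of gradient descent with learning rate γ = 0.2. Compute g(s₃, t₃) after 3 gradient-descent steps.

406.6416

∇g = (12s, 2t)
Step 1: at (-3, -1), ∇g = (-36, -2) → (-3, -1) − 0.2·(-36, -2) = (4.2, -0.6)
Step 2: at (4.2, -0.6), ∇g = (50.4, -1.2) → (4.2, -0.6) − 0.2·(50.4, -1.2) = (-5.88, -0.36)
Step 3: at (-5.88, -0.36), ∇g = (-70.56, -0.72) → (-5.88, -0.36) − 0.2·(-70.56, -0.72) = (8.232, -0.216)
g(8.232, -0.216) = 406.6416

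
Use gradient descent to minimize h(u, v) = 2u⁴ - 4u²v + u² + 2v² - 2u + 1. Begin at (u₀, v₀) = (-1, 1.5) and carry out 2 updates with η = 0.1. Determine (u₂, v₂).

(-0.84, 1.18)

∇h = (8u³ - 8uv + 2u - 2, -4u² + 4v)
(u₁, v₁) = (-1, 1.5) − 0.1·(0, 2) = (-1, 1.3)
(u₂, v₂) = (-1, 1.3) − 0.1·(-1.6, 1.2) = (-0.84, 1.18)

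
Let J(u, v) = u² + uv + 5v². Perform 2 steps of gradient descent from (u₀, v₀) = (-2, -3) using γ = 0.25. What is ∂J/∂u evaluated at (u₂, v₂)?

∇J = (2u + v, u + 10v)
Step 1: at (-2, -3), ∇J = (-7, -32) → (-2, -3) − 0.25·(-7, -32) = (-0.25, 5)
Step 2: at (-0.25, 5), ∇J = (4.5, 49.75) → (-0.25, 5) − 0.25·(4.5, 49.75) = (-1.375, -7.4375)
∂J/∂u at (-1.375, -7.4375) = -10.1875

-10.1875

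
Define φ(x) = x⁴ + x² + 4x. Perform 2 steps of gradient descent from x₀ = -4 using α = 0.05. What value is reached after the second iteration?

φ′(x) = 4x³ + 2x + 4
Step 1: φ′(-4) = -260; x₁ = -4 − 0.05·(-260) = 9
Step 2: φ′(9) = 2938; x₂ = 9 − 0.05·2938 = -137.9

-137.9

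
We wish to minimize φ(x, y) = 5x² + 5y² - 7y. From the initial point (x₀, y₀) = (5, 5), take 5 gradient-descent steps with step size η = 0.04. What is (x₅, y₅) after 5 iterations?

(0.3888, 1.034368)

∇φ = (10x, 10y - 7)
Step 1: at (5, 5), ∇φ = (50, 43) → (5, 5) − 0.04·(50, 43) = (3, 3.28)
Step 2: at (3, 3.28), ∇φ = (30, 25.8) → (3, 3.28) − 0.04·(30, 25.8) = (1.8, 2.248)
Step 3: at (1.8, 2.248), ∇φ = (18, 15.48) → (1.8, 2.248) − 0.04·(18, 15.48) = (1.08, 1.6288)
Step 4: at (1.08, 1.6288), ∇φ = (10.8, 9.288) → (1.08, 1.6288) − 0.04·(10.8, 9.288) = (0.648, 1.25728)
Step 5: at (0.648, 1.25728), ∇φ = (6.48, 5.5728) → (0.648, 1.25728) − 0.04·(6.48, 5.5728) = (0.3888, 1.034368)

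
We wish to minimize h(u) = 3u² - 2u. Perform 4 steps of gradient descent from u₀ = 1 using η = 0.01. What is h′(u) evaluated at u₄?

3.12299584

h′(u) = 6u - 2
Step 1: h′(1) = 4; u₁ = 1 − 0.01·4 = 0.96
Step 2: h′(0.96) = 3.76; u₂ = 0.96 − 0.01·3.76 = 0.9224
Step 3: h′(0.9224) = 3.5344; u₃ = 0.9224 − 0.01·3.5344 = 0.887056
Step 4: h′(0.887056) = 3.322336; u₄ = 0.887056 − 0.01·3.322336 = 0.85383264
h′(u) at (0.85383264) = 3.12299584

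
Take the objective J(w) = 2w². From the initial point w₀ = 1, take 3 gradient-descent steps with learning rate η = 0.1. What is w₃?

J′(w) = 4w
w₁ = 1 − 0.1·4 = 0.6
w₂ = 0.6 − 0.1·2.4 = 0.36
w₃ = 0.36 − 0.1·1.44 = 0.216

0.216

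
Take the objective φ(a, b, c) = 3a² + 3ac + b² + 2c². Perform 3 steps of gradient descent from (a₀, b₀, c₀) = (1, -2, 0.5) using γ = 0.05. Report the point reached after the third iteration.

∇φ = (6a + 3c, 2b, 3a + 4c)
Step 1: at (1, -2, 0.5), ∇φ = (7.5, -4, 5) → (1, -2, 0.5) − 0.05·(7.5, -4, 5) = (0.625, -1.8, 0.25)
Step 2: at (0.625, -1.8, 0.25), ∇φ = (4.5, -3.6, 2.875) → (0.625, -1.8, 0.25) − 0.05·(4.5, -3.6, 2.875) = (0.4, -1.62, 0.10625)
Step 3: at (0.4, -1.62, 0.10625), ∇φ = (2.71875, -3.24, 1.625) → (0.4, -1.62, 0.10625) − 0.05·(2.71875, -3.24, 1.625) = (0.2640625, -1.458, 0.025)

(0.2640625, -1.458, 0.025)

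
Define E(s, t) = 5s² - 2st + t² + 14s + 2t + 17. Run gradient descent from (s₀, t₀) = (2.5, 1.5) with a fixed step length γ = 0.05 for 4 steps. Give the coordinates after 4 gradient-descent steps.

∇E = (10s - 2t + 14, -2s + 2t + 2)
Step 1: at (2.5, 1.5), ∇E = (36, 0) → (2.5, 1.5) − 0.05·(36, 0) = (0.7, 1.5)
Step 2: at (0.7, 1.5), ∇E = (18, 3.6) → (0.7, 1.5) − 0.05·(18, 3.6) = (-0.2, 1.32)
Step 3: at (-0.2, 1.32), ∇E = (9.36, 5.04) → (-0.2, 1.32) − 0.05·(9.36, 5.04) = (-0.668, 1.068)
Step 4: at (-0.668, 1.068), ∇E = (5.184, 5.472) → (-0.668, 1.068) − 0.05·(5.184, 5.472) = (-0.9272, 0.7944)

(-0.9272, 0.7944)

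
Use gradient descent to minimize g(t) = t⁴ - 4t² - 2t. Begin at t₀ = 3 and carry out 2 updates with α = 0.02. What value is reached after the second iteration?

1.41636352

g′(t) = 4t³ - 8t - 2
Step 1: g′(3) = 82; t₁ = 3 − 0.02·82 = 1.36
Step 2: g′(1.36) = -2.818176; t₂ = 1.36 − 0.02·(-2.818176) = 1.41636352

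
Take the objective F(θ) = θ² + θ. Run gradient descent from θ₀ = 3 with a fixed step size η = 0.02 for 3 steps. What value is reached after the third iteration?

2.596576

F′(θ) = 2θ + 1
Step 1: F′(3) = 7; θ₁ = 3 − 0.02·7 = 2.86
Step 2: F′(2.86) = 6.72; θ₂ = 2.86 − 0.02·6.72 = 2.7256
Step 3: F′(2.7256) = 6.4512; θ₃ = 2.7256 − 0.02·6.4512 = 2.596576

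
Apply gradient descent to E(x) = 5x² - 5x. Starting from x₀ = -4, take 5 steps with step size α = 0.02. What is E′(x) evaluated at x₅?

E′(x) = 10x - 5
x₁ = -4 − 0.02·(-45) = -3.1
x₂ = -3.1 − 0.02·(-36) = -2.38
x₃ = -2.38 − 0.02·(-28.8) = -1.804
x₄ = -1.804 − 0.02·(-23.04) = -1.3432
x₅ = -1.3432 − 0.02·(-18.432) = -0.97456
E′(x) at (-0.97456) = -14.7456

-14.7456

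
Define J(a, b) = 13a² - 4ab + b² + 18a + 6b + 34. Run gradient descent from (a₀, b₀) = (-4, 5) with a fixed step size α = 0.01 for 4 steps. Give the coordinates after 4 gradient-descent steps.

(-1.20315984, 3.96607968)

∇J = (26a - 4b + 18, -4a + 2b + 6)
(a₁, b₁) = (-4, 5) − 0.01·(-106, 32) = (-2.94, 4.68)
(a₂, b₂) = (-2.94, 4.68) − 0.01·(-77.16, 27.12) = (-2.1684, 4.4088)
(a₃, b₃) = (-2.1684, 4.4088) − 0.01·(-56.0136, 23.4912) = (-1.608264, 4.173888)
(a₄, b₄) = (-1.608264, 4.173888) − 0.01·(-40.510416, 20.780832) = (-1.20315984, 3.96607968)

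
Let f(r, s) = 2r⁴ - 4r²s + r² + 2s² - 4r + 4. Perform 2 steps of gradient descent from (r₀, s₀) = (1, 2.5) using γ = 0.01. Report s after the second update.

∇f = (8r³ - 8rs + 2r - 4, -4r² + 4s)
(r₁, s₁) = (1, 2.5) − 0.01·(-14, 6) = (1.14, 2.44)
(r₂, s₂) = (1.14, 2.44) − 0.01·(-12.120448, 4.5616) = (1.26120448, 2.394384)
s = 2.394384

2.394384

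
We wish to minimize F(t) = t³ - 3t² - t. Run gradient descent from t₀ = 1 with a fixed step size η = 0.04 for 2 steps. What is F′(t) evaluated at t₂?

-3.698669928448

F′(t) = 3t² - 6t - 1
t₁ = 1 − 0.04·(-4) = 1.16
t₂ = 1.16 − 0.04·(-3.9232) = 1.316928
F′(t) at (1.316928) = -3.698669928448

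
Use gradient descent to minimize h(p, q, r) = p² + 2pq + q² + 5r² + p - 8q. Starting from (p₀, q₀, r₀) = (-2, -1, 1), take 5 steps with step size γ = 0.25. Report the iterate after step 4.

∇h = (2p + 2q + 1, 2p + 2q - 8, 10r)
(p₁, q₁, r₁) = (-2, -1, 1) − 0.25·(-5, -14, 10) = (-0.75, 2.5, -1.5)
(p₂, q₂, r₂) = (-0.75, 2.5, -1.5) − 0.25·(4.5, -4.5, -15) = (-1.875, 3.625, 2.25)
(p₃, q₃, r₃) = (-1.875, 3.625, 2.25) − 0.25·(4.5, -4.5, 22.5) = (-3, 4.75, -3.375)
(p₄, q₄, r₄) = (-3, 4.75, -3.375) − 0.25·(4.5, -4.5, -33.75) = (-4.125, 5.875, 5.0625)

(-4.125, 5.875, 5.0625)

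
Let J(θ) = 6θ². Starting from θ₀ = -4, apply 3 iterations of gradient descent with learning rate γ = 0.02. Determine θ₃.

-1.755904

J′(θ) = 12θ
Step 1: J′(-4) = -48; θ₁ = -4 − 0.02·(-48) = -3.04
Step 2: J′(-3.04) = -36.48; θ₂ = -3.04 − 0.02·(-36.48) = -2.3104
Step 3: J′(-2.3104) = -27.7248; θ₃ = -2.3104 − 0.02·(-27.7248) = -1.755904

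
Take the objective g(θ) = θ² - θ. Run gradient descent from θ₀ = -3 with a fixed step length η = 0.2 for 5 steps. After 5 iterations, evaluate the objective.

-0.1759289344

g′(θ) = 2θ - 1
θ₁ = -3 − 0.2·(-7) = -1.6
θ₂ = -1.6 − 0.2·(-4.2) = -0.76
θ₃ = -0.76 − 0.2·(-2.52) = -0.256
θ₄ = -0.256 − 0.2·(-1.512) = 0.0464
θ₅ = 0.0464 − 0.2·(-0.9072) = 0.22784
g(0.22784) = -0.1759289344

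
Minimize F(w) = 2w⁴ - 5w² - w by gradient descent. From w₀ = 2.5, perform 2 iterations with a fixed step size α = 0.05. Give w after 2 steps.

F′(w) = 8w³ - 10w - 1
w₁ = 2.5 − 0.05·99 = -2.45
w₂ = -2.45 − 0.05·(-94.149) = 2.25745

2.25745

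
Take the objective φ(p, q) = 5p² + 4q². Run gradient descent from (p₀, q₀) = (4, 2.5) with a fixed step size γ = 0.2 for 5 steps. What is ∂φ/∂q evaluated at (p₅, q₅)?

∇φ = (10p, 8q)
Step 1: at (4, 2.5), ∇φ = (40, 20) → (4, 2.5) − 0.2·(40, 20) = (-4, -1.5)
Step 2: at (-4, -1.5), ∇φ = (-40, -12) → (-4, -1.5) − 0.2·(-40, -12) = (4, 0.9)
Step 3: at (4, 0.9), ∇φ = (40, 7.2) → (4, 0.9) − 0.2·(40, 7.2) = (-4, -0.54)
Step 4: at (-4, -0.54), ∇φ = (-40, -4.32) → (-4, -0.54) − 0.2·(-40, -4.32) = (4, 0.324)
Step 5: at (4, 0.324), ∇φ = (40, 2.592) → (4, 0.324) − 0.2·(40, 2.592) = (-4, -0.1944)
∂φ/∂q at (-4, -0.1944) = -1.5552

-1.5552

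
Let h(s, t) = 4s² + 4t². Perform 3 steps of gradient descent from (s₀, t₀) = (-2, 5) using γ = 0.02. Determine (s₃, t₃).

∇h = (8s, 8t)
(s₁, t₁) = (-2, 5) − 0.02·(-16, 40) = (-1.68, 4.2)
(s₂, t₂) = (-1.68, 4.2) − 0.02·(-13.44, 33.6) = (-1.4112, 3.528)
(s₃, t₃) = (-1.4112, 3.528) − 0.02·(-11.2896, 28.224) = (-1.185408, 2.96352)

(-1.185408, 2.96352)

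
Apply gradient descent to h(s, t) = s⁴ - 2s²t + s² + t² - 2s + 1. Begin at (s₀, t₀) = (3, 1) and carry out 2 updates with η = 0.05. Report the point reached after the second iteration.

∇h = (4s³ - 4st + 2s - 2, -2s² + 2t)
(s₁, t₁) = (3, 1) − 0.05·(100, -16) = (-2, 1.8)
(s₂, t₂) = (-2, 1.8) − 0.05·(-23.6, -4.4) = (-0.82, 2.02)

(-0.82, 2.02)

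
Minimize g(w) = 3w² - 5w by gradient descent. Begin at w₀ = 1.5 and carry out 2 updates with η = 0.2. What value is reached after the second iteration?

0.86

g′(w) = 6w - 5
w₁ = 1.5 − 0.2·4 = 0.7
w₂ = 0.7 − 0.2·(-0.8) = 0.86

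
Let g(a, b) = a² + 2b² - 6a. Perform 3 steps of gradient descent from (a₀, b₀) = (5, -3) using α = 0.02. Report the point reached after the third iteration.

(4.769472, -2.336064)

∇g = (2a - 6, 4b)
Step 1: at (5, -3), ∇g = (4, -12) → (5, -3) − 0.02·(4, -12) = (4.92, -2.76)
Step 2: at (4.92, -2.76), ∇g = (3.84, -11.04) → (4.92, -2.76) − 0.02·(3.84, -11.04) = (4.8432, -2.5392)
Step 3: at (4.8432, -2.5392), ∇g = (3.6864, -10.1568) → (4.8432, -2.5392) − 0.02·(3.6864, -10.1568) = (4.769472, -2.336064)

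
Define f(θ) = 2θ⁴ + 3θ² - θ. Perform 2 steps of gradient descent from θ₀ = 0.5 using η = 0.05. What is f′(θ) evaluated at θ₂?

f′(θ) = 8θ³ + 6θ - 1
Step 1: f′(0.5) = 3; θ₁ = 0.5 − 0.05·3 = 0.35
Step 2: f′(0.35) = 1.443; θ₂ = 0.35 − 0.05·1.443 = 0.27785
f′(θ) at (0.27785) = 0.838701543693

0.838701543693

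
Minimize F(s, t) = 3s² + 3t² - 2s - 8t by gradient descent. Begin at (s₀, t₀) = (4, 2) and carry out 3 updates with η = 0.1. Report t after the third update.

1.376

∇F = (6s - 2, 6t - 8)
(s₁, t₁) = (4, 2) − 0.1·(22, 4) = (1.8, 1.6)
(s₂, t₂) = (1.8, 1.6) − 0.1·(8.8, 1.6) = (0.92, 1.44)
(s₃, t₃) = (0.92, 1.44) − 0.1·(3.52, 0.64) = (0.568, 1.376)
t = 1.376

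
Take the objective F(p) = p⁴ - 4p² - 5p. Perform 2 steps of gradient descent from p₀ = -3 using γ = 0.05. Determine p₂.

F′(p) = 4p³ - 8p - 5
Step 1: F′(-3) = -89; p₁ = -3 − 0.05·(-89) = 1.45
Step 2: F′(1.45) = -4.4055; p₂ = 1.45 − 0.05·(-4.4055) = 1.670275

1.670275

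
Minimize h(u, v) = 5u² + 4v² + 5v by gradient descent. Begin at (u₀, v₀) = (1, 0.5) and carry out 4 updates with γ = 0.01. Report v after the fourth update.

0.18094208

∇h = (10u, 8v + 5)
Step 1: at (1, 0.5), ∇h = (10, 9) → (1, 0.5) − 0.01·(10, 9) = (0.9, 0.41)
Step 2: at (0.9, 0.41), ∇h = (9, 8.28) → (0.9, 0.41) − 0.01·(9, 8.28) = (0.81, 0.3272)
Step 3: at (0.81, 0.3272), ∇h = (8.1, 7.6176) → (0.81, 0.3272) − 0.01·(8.1, 7.6176) = (0.729, 0.251024)
Step 4: at (0.729, 0.251024), ∇h = (7.29, 7.008192) → (0.729, 0.251024) − 0.01·(7.29, 7.008192) = (0.6561, 0.18094208)
v = 0.18094208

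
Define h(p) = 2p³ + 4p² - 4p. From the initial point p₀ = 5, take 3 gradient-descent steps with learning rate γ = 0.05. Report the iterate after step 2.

-7.927

h′(p) = 6p² + 8p - 4
Step 1: h′(5) = 186; p₁ = 5 − 0.05·186 = -4.3
Step 2: h′(-4.3) = 72.54; p₂ = -4.3 − 0.05·72.54 = -7.927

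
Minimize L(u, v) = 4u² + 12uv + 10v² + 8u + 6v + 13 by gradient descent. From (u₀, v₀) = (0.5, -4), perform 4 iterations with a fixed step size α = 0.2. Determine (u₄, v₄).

∇L = (8u + 12v + 8, 12u + 20v + 6)
(u₁, v₁) = (0.5, -4) − 0.2·(-36, -68) = (7.7, 9.6)
(u₂, v₂) = (7.7, 9.6) − 0.2·(184.8, 290.4) = (-29.26, -48.48)
(u₃, v₃) = (-29.26, -48.48) − 0.2·(-807.84, -1314.72) = (132.308, 214.464)
(u₄, v₄) = (132.308, 214.464) − 0.2·(3640.032, 5882.976) = (-595.6984, -962.1312)

(-595.6984, -962.1312)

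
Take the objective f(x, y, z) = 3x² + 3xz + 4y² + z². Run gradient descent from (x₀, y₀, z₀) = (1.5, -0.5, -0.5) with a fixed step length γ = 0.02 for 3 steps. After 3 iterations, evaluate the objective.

∇f = (6x + 3z, 8y, 3x + 2z)
Step 1: at (1.5, -0.5, -0.5), ∇f = (7.5, -4, 3.5) → (1.5, -0.5, -0.5) − 0.02·(7.5, -4, 3.5) = (1.35, -0.42, -0.57)
Step 2: at (1.35, -0.42, -0.57), ∇f = (6.39, -3.36, 2.91) → (1.35, -0.42, -0.57) − 0.02·(6.39, -3.36, 2.91) = (1.2222, -0.3528, -0.6282)
Step 3: at (1.2222, -0.3528, -0.6282), ∇f = (5.4486, -2.8224, 2.4102) → (1.2222, -0.3528, -0.6282) − 0.02·(5.4486, -2.8224, 2.4102) = (1.113228, -0.296352, -0.676404)
f(1.113228, -0.296352, -0.676404) = 2.267674526448

2.267674526448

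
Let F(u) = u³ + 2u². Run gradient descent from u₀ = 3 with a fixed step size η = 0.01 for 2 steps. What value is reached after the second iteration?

2.301237

F′(u) = 3u² + 4u
u₁ = 3 − 0.01·39 = 2.61
u₂ = 2.61 − 0.01·30.8763 = 2.301237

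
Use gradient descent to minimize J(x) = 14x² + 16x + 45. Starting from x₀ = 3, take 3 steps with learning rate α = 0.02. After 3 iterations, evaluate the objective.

41.72434176

J′(x) = 28x + 16
Step 1: J′(3) = 100; x₁ = 3 − 0.02·100 = 1
Step 2: J′(1) = 44; x₂ = 1 − 0.02·44 = 0.12
Step 3: J′(0.12) = 19.36; x₃ = 0.12 − 0.02·19.36 = -0.2672
J(-0.2672) = 41.72434176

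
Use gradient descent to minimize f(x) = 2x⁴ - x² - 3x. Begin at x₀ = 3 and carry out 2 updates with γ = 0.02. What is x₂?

f′(x) = 8x³ - 2x - 3
Step 1: f′(3) = 207; x₁ = 3 − 0.02·207 = -1.14
Step 2: f′(-1.14) = -12.572352; x₂ = -1.14 − 0.02·(-12.572352) = -0.88855296

-0.88855296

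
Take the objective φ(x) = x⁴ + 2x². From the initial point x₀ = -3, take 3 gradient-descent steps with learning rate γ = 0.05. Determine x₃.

φ′(x) = 4x³ + 4x
Step 1: φ′(-3) = -120; x₁ = -3 − 0.05·(-120) = 3
Step 2: φ′(3) = 120; x₂ = 3 − 0.05·120 = -3
Step 3: φ′(-3) = -120; x₃ = -3 − 0.05·(-120) = 3

3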